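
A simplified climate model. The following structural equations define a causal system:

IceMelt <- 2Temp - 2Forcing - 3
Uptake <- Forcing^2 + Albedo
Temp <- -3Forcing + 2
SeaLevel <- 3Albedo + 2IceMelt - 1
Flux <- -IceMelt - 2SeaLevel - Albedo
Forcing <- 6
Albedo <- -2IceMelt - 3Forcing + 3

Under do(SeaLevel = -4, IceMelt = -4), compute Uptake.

29

The joint intervention fixes SeaLevel = -4, IceMelt = -4, removing each variable's own equation.
Albedo = -2IceMelt - 3Forcing + 3  [with IceMelt=-4, Forcing=6]  = -7
Uptake = Forcing^2 + Albedo  [with Forcing=6, Albedo=-7]  = 29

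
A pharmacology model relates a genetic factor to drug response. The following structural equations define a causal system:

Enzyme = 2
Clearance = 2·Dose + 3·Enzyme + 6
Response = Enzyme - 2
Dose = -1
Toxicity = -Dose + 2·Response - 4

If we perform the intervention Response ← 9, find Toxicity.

The intervention breaks the incoming arrows to Response: Response = Enzyme - 2 no longer applies, and Response = 9.
Toxicity = -Dose + 2·Response - 4  [with Dose=-1, Response=9]  = 15

15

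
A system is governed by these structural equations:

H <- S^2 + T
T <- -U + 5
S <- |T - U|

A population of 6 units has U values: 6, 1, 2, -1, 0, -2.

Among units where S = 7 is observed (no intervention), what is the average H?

51.5

Conditioning on S=7 selects the 2 unit(s) with U ∈ {6, -1}. Their H values: 48, 55. Mean = 51.5.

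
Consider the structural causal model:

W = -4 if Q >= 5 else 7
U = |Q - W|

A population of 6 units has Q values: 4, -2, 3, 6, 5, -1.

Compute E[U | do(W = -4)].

6.5

do(W=-4) breaks W's dependence on Q. With W=-4 fixed, U across the units is 8, 2, 7, 10, 9, 3, mean 6.5.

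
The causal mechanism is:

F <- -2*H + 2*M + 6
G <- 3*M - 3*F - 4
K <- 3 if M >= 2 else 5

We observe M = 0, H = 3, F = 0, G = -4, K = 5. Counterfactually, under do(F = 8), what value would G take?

-28

The intervention breaks the incoming arrows to F: F <- -2*H + 2*M + 6 no longer applies, and F = 8.
G = 3*M - 3*F - 4  [with M=0, F=8]  = -28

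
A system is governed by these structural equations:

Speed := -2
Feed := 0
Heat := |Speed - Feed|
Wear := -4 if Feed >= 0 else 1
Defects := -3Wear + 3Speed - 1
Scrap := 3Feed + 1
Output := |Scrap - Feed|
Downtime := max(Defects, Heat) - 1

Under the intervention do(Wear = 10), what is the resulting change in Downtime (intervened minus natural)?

do(Wear=10) replaces the equation Wear := -4 if Feed >= 0 else 1 with the constant Wear = 10.
Heat = |Speed - Feed|  [with Speed=-2, Feed=0]  = 2
Defects = -3Wear + 3Speed - 1  [with Wear=10, Speed=-2]  = -37
Downtime = max(Defects, Heat) - 1  [with Defects=-37, Heat=2]  = 1
Without intervention: Heat = |Speed - Feed|  [with Speed=-2, Feed=0]  = 2; Wear = -4 if Feed >= 0 else 1  [with Feed=0]  = -4; Defects = -3Wear + 3Speed - 1  [with Wear=-4, Speed=-2]  = 5; Downtime = max(Defects, Heat) - 1  [with Defects=5, Heat=2]  = 4.
Change = 1 − 4 = -3.

-3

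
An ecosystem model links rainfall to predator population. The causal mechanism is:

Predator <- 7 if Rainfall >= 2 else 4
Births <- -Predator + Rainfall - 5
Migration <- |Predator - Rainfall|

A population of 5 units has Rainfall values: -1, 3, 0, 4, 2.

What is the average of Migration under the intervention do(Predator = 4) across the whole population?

Every unit gets Predator=4 under the intervention. Migration values become 5, 1, 4, 0, 2; E[Migration|do(Predator=4)] = 2.4.

2.4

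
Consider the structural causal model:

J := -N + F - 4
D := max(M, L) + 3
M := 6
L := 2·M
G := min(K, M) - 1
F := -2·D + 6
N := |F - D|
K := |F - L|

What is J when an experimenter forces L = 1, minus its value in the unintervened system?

do(L=1) replaces the equation L := 2·M with the constant L = 1.
D = max(M, L) + 3  [with M=6, L=1]  = 9
F = -2·D + 6  [with D=9]  = -12
N = |F - D|  [with F=-12, D=9]  = 21
J = -N + F - 4  [with N=21, F=-12]  = -37
Without intervention: L = 2·M  [with M=6]  = 12; D = max(M, L) + 3  [with M=6, L=12]  = 15; F = -2·D + 6  [with D=15]  = -24; N = |F - D|  [with F=-24, D=15]  = 39; J = -N + F - 4  [with N=39, F=-24]  = -67.
Change = -37 − (-67) = 30.

30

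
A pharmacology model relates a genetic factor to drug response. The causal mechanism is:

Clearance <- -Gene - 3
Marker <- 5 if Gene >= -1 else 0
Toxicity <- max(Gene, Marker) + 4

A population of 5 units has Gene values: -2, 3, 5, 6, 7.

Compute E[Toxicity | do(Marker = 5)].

9.6

Under do(Marker=5), Marker's equation is replaced by Marker=5 for every unit. Per-unit Toxicity: 9, 9, 9, 10, 11. Mean = 9.6.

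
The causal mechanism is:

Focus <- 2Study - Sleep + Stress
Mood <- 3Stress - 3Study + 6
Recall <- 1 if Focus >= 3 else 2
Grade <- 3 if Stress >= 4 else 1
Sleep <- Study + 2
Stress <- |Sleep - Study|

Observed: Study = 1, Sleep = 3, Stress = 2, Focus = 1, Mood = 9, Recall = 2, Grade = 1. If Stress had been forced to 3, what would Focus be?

The intervention breaks the incoming arrows to Stress: Stress <- |Sleep - Study| no longer applies, and Stress = 3.
Sleep = Study + 2  [with Study=1]  = 3
Focus = 2Study - Sleep + Stress  [with Study=1, Sleep=3, Stress=3]  = 2

2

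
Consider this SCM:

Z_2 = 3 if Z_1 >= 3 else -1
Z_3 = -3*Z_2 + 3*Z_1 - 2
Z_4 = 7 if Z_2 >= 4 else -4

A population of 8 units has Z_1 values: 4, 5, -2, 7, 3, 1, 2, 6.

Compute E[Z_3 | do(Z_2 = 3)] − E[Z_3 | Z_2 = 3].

Every unit gets Z_2=3 under the intervention. Z_3 values become 1, 4, -17, 10, -2, -8, -5, 7; E[Z_3|do(Z_2=3)] = -1.25.
Conditioning on Z_2=3 selects the 5 unit(s) with Z_1 ∈ {4, 5, 7, 3, 6}. Their Z_3 values: 1, 4, 10, -2, 7. Mean = 4.
Difference = -1.25 − 4 = -5.25.

-5.25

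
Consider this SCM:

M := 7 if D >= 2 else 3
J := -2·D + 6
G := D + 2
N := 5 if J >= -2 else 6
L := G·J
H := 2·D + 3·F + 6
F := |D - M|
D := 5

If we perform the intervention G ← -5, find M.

7

Under do(G=-5), the mechanism G := D + 2 is discarded; G is fixed at -5.
No directed path runs from G to M, so M keeps its natural value.
M = 7 if D >= 2 else 3  [with D=5]  = 7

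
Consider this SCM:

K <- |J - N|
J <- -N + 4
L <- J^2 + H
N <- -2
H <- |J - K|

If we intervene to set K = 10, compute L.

40

do(K=10) replaces the equation K <- |J - N| with the constant K = 10.
J = -N + 4  [with N=-2]  = 6
H = |J - K|  [with J=6, K=10]  = 4
L = J^2 + H  [with J=6, H=4]  = 40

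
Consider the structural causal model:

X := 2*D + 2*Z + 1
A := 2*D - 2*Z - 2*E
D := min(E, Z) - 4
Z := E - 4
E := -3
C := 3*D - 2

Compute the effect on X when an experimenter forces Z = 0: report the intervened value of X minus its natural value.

do(Z=0) replaces the equation Z := E - 4 with the constant Z = 0.
D = min(E, Z) - 4  [with E=-3, Z=0]  = -7
X = 2*D + 2*Z + 1  [with D=-7, Z=0]  = -13
Without intervention: Z = E - 4  [with E=-3]  = -7; D = min(E, Z) - 4  [with E=-3, Z=-7]  = -11; X = 2*D + 2*Z + 1  [with D=-11, Z=-7]  = -35.
Change = -13 − (-35) = 22.

22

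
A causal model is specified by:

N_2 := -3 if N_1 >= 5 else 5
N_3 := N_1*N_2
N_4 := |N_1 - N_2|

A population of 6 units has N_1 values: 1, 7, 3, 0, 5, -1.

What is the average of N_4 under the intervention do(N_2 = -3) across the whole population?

5.5

Every unit gets N_2=-3 under the intervention. N_4 values become 4, 10, 6, 3, 8, 2; E[N_4|do(N_2=-3)] = 5.5.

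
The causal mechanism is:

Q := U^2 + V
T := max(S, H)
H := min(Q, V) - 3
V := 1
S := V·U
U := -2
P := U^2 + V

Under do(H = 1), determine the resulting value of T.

Intervening sets H = 1 and removes its equation (H := min(Q, V) - 3).
S = V·U  [with V=1, U=-2]  = -2
T = max(S, H)  [with S=-2, H=1]  = 1

1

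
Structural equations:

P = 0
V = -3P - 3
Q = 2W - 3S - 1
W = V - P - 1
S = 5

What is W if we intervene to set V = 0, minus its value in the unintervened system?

3

The intervention breaks the incoming arrows to V: V = -3P - 3 no longer applies, and V = 0.
W = V - P - 1  [with V=0, P=0]  = -1
Without intervention: V = -3P - 3  [with P=0]  = -3; W = V - P - 1  [with V=-3, P=0]  = -4.
Change = -1 − (-4) = 3.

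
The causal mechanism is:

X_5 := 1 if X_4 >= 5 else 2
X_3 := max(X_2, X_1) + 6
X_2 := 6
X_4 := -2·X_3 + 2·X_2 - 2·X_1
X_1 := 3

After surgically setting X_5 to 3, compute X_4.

The intervention breaks the incoming arrows to X_5: X_5 := 1 if X_4 >= 5 else 2 no longer applies, and X_5 = 3.
Since X_4 is not a descendant of the intervened variable, it is unaffected.
X_3 = max(X_2, X_1) + 6  [with X_2=6, X_1=3]  = 12
X_4 = -2·X_3 + 2·X_2 - 2·X_1  [with X_3=12, X_2=6, X_1=3]  = -18

-18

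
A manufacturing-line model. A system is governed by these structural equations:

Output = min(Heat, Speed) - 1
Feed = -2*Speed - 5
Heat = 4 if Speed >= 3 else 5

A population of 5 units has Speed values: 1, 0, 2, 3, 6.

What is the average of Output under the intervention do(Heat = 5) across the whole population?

1.2

Under do(Heat=5), Heat's equation is replaced by Heat=5 for every unit. Per-unit Output: 0, -1, 1, 2, 4. Mean = 1.2.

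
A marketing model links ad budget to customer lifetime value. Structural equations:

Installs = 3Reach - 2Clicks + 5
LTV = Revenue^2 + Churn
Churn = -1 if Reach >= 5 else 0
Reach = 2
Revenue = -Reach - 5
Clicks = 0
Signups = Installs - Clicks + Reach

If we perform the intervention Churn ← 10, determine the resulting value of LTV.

Under do(Churn=10), the mechanism Churn = -1 if Reach >= 5 else 0 is discarded; Churn is fixed at 10.
Revenue = -Reach - 5  [with Reach=2]  = -7
LTV = Revenue^2 + Churn  [with Revenue=-7, Churn=10]  = 59

59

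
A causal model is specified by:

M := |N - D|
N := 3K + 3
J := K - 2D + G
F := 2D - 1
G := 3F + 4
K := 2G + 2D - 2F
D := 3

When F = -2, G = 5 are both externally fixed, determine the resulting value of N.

Under do(F = -2, G = 5), each intervened variable's structural equation is replaced by its fixed value.
K = 2G + 2D - 2F  [with G=5, D=3, F=-2]  = 20
N = 3K + 3  [with K=20]  = 63

63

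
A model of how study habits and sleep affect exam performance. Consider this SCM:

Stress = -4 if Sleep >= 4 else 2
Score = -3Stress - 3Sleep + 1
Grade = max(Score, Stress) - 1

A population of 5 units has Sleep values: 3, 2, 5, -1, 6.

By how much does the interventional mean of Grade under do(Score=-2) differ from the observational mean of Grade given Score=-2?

0.4

Every unit gets Score=-2 under the intervention. Grade values become 1, 1, -3, 1, -3; E[Grade|do(Score=-2)] = -0.6.
Observing Score=-2 restricts to units where Score's equation naturally yields -2: Sleep ∈ {5, -1}. In that subpopulation Grade = -3, 1, mean -1.
Difference = -0.6 − (-1) = 0.4.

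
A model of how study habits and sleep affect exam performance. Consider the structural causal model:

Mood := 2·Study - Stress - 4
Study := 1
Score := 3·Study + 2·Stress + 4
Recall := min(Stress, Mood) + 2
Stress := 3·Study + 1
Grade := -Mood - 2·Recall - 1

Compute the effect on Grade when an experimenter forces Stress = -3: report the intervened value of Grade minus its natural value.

Under do(Stress=-3), the mechanism Stress := 3·Study + 1 is discarded; Stress is fixed at -3.
Mood = 2·Study - Stress - 4  [with Study=1, Stress=-3]  = 1
Recall = min(Stress, Mood) + 2  [with Stress=-3, Mood=1]  = -1
Grade = -Mood - 2·Recall - 1  [with Mood=1, Recall=-1]  = 0
Without intervention: Stress = 3·Study + 1  [with Study=1]  = 4; Mood = 2·Study - Stress - 4  [with Study=1, Stress=4]  = -6; Recall = min(Stress, Mood) + 2  [with Stress=4, Mood=-6]  = -4; Grade = -Mood - 2·Recall - 1  [with Mood=-6, Recall=-4]  = 13.
Change = 0 − 13 = -13.

-13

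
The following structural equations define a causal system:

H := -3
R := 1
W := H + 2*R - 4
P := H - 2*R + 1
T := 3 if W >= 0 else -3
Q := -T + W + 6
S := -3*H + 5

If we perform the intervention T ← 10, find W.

-5

do(T=10) replaces the equation T := 3 if W >= 0 else -3 with the constant T = 10.
W is not downstream of the intervention, so its value is determined by the original equations.
W = H + 2*R - 4  [with H=-3, R=1]  = -5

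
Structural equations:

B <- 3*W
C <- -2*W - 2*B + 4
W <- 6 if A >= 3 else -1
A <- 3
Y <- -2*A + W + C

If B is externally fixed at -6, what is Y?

4

do(B=-6) replaces the equation B <- 3*W with the constant B = -6.
W = 6 if A >= 3 else -1  [with A=3]  = 6
C = -2*W - 2*B + 4  [with W=6, B=-6]  = 4
Y = -2*A + W + C  [with A=3, W=6, C=4]  = 4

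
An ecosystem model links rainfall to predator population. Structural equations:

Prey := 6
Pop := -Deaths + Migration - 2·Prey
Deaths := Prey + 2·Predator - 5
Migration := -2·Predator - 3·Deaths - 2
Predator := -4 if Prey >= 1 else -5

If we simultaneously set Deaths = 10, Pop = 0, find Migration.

-24

The joint intervention fixes Deaths = 10, Pop = 0, removing each variable's own equation.
Predator = -4 if Prey >= 1 else -5  [with Prey=6]  = -4
Migration = -2·Predator - 3·Deaths - 2  [with Predator=-4, Deaths=10]  = -24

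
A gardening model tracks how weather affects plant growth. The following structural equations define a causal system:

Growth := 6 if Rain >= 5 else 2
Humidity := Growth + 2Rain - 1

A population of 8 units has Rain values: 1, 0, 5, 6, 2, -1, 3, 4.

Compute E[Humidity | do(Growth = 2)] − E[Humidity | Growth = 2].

2

The intervention sets Growth=2 in all 8 units regardless of Rain. Recomputing Humidity per unit gives 3, 1, 11, 13, 5, -1, 7, 9; average 6.
E[Humidity|Growth=2] averages over only the 6 units with Growth=2 (Rain = 1, 0, 2, -1, 3, 4): Humidity = 3, 1, 5, -1, 7, 9, mean 4.
Difference = 6 − 4 = 2.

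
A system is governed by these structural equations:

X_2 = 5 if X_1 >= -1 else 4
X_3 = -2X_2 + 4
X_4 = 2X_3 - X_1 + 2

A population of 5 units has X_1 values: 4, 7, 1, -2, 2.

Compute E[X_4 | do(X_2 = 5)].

-12.4

do(X_2=5) breaks X_2's dependence on X_1. With X_2=5 fixed, X_4 across the units is -14, -17, -11, -8, -12, mean -12.4.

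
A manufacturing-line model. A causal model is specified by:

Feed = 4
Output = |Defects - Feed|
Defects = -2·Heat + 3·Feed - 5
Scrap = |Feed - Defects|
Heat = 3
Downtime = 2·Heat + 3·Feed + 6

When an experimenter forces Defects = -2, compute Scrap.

6

The intervention breaks the incoming arrows to Defects: Defects = -2·Heat + 3·Feed - 5 no longer applies, and Defects = -2.
Scrap = |Feed - Defects|  [with Feed=4, Defects=-2]  = 6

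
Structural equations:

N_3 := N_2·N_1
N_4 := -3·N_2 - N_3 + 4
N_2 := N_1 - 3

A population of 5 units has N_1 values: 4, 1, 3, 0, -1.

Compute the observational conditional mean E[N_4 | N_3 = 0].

8.5

E[N_4|N_3=0] averages over only the 2 units with N_3=0 (N_1 = 3, 0): N_4 = 4, 13, mean 8.5.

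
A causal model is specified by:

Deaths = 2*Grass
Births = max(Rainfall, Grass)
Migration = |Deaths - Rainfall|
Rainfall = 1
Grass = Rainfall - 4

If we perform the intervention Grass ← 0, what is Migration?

1

do(Grass=0) replaces the equation Grass = Rainfall - 4 with the constant Grass = 0.
Deaths = 2*Grass  [with Grass=0]  = 0
Migration = |Deaths - Rainfall|  [with Deaths=0, Rainfall=1]  = 1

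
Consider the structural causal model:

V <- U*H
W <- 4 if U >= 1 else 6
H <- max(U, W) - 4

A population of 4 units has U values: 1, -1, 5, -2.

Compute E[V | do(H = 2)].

1.5

Under do(H=2), H's equation is replaced by H=2 for every unit. Per-unit V: 2, -2, 10, -4. Mean = 1.5.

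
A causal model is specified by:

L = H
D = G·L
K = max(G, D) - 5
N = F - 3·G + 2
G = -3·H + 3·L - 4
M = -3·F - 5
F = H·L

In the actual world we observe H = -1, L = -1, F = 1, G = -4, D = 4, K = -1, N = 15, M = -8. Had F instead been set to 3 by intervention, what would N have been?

17

The intervention breaks the incoming arrows to F: F = H·L no longer applies, and F = 3.
L = H  [with H=-1]  = -1
G = -3·H + 3·L - 4  [with H=-1, L=-1]  = -4
N = F - 3·G + 2  [with F=3, G=-4]  = 17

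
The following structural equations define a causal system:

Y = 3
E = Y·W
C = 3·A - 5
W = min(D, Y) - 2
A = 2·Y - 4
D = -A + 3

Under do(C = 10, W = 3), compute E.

9

Setting C = 10, W = 3 by intervention discards those variables' equations.
E = Y·W  [with Y=3, W=3]  = 9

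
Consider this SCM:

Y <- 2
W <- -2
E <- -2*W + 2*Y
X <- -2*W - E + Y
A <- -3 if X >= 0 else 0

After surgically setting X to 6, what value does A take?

Intervening sets X = 6 and removes its equation (X <- -2*W - E + Y).
A = -3 if X >= 0 else 0  [with X=6]  = -3

-3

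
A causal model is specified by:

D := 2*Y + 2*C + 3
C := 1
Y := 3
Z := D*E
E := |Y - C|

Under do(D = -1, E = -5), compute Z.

5

The joint intervention fixes D = -1, E = -5, removing each variable's own equation.
Z = D*E  [with D=-1, E=-5]  = 5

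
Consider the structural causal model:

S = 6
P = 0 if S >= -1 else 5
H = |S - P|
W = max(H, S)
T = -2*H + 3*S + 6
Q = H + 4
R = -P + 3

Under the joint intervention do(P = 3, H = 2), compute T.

Under do(P = 3, H = 2), each intervened variable's structural equation is replaced by its fixed value.
T = -2*H + 3*S + 6  [with H=2, S=6]  = 20

20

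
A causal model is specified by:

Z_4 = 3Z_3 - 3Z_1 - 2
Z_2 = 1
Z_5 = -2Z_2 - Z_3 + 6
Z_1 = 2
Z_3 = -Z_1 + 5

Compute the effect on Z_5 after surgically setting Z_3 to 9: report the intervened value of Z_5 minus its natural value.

-6

do(Z_3=9) replaces the equation Z_3 = -Z_1 + 5 with the constant Z_3 = 9.
Z_5 = -2Z_2 - Z_3 + 6  [with Z_2=1, Z_3=9]  = -5
Without intervention: Z_3 = -Z_1 + 5  [with Z_1=2]  = 3; Z_5 = -2Z_2 - Z_3 + 6  [with Z_2=1, Z_3=3]  = 1.
Change = -5 − 1 = -6.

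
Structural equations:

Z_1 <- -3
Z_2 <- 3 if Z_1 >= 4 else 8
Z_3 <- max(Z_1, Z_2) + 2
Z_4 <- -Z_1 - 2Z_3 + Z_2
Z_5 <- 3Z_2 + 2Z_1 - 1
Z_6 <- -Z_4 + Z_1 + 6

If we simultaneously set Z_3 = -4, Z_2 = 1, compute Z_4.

12

The joint intervention fixes Z_3 = -4, Z_2 = 1, removing each variable's own equation.
Z_4 = -Z_1 - 2Z_3 + Z_2  [with Z_1=-3, Z_3=-4, Z_2=1]  = 12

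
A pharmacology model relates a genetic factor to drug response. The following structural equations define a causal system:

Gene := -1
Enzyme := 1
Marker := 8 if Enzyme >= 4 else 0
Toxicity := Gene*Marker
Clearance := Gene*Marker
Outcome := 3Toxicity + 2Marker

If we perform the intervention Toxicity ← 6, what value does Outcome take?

18

Under do(Toxicity=6), the mechanism Toxicity := Gene*Marker is discarded; Toxicity is fixed at 6.
Marker = 8 if Enzyme >= 4 else 0  [with Enzyme=1]  = 0
Outcome = 3Toxicity + 2Marker  [with Toxicity=6, Marker=0]  = 18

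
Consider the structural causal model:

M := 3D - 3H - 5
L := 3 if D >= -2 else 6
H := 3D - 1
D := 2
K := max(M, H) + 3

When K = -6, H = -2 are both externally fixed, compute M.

7

Setting K = -6, H = -2 by intervention discards those variables' equations.
M = 3D - 3H - 5  [with D=2, H=-2]  = 7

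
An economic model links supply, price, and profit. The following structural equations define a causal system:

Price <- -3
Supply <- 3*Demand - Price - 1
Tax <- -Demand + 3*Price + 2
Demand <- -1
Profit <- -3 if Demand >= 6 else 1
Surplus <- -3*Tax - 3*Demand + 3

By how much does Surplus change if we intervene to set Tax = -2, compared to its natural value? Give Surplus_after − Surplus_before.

Under do(Tax=-2), the mechanism Tax <- -Demand + 3*Price + 2 is discarded; Tax is fixed at -2.
Surplus = -3*Tax - 3*Demand + 3  [with Tax=-2, Demand=-1]  = 12
Without intervention: Tax = -Demand + 3*Price + 2  [with Demand=-1, Price=-3]  = -6; Surplus = -3*Tax - 3*Demand + 3  [with Tax=-6, Demand=-1]  = 24.
Change = 12 − 24 = -12.

-12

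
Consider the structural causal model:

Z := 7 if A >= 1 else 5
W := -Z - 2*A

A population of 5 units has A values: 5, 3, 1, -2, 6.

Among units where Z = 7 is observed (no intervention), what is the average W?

E[W|Z=7] averages over only the 4 units with Z=7 (A = 5, 3, 1, 6): W = -17, -13, -9, -19, mean -14.5.

-14.5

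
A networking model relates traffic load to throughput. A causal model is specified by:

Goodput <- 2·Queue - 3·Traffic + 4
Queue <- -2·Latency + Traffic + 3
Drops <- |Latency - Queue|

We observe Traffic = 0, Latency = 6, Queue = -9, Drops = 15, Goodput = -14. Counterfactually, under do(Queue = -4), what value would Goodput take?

do(Queue=-4) replaces the equation Queue <- -2·Latency + Traffic + 3 with the constant Queue = -4.
Goodput = 2·Queue - 3·Traffic + 4  [with Queue=-4, Traffic=0]  = -4

-4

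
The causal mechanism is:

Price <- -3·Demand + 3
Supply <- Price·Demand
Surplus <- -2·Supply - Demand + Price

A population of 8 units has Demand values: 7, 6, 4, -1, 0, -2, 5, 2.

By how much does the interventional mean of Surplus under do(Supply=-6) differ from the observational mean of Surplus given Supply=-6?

-8.5

Under do(Supply=-6), Supply's equation is replaced by Supply=-6 for every unit. Per-unit Surplus: -13, -9, -1, 19, 15, 23, -5, 7. Mean = 4.5.
Conditioning on Supply=-6 selects the 2 unit(s) with Demand ∈ {-1, 2}. Their Surplus values: 19, 7. Mean = 13.
Difference = 4.5 − 13 = -8.5.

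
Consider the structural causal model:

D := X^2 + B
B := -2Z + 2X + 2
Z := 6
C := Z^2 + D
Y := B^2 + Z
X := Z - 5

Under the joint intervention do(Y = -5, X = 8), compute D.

70

Under do(Y = -5, X = 8), each intervened variable's structural equation is replaced by its fixed value.
B = -2Z + 2X + 2  [with Z=6, X=8]  = 6
D = X^2 + B  [with X=8, B=6]  = 70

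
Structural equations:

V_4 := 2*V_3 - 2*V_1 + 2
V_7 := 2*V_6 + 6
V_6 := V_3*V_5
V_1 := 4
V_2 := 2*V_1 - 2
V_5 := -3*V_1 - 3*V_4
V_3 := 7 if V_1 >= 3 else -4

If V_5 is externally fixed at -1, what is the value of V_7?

-8

Under do(V_5=-1), the mechanism V_5 := -3*V_1 - 3*V_4 is discarded; V_5 is fixed at -1.
V_3 = 7 if V_1 >= 3 else -4  [with V_1=4]  = 7
V_6 = V_3*V_5  [with V_3=7, V_5=-1]  = -7
V_7 = 2*V_6 + 6  [with V_6=-7]  = -8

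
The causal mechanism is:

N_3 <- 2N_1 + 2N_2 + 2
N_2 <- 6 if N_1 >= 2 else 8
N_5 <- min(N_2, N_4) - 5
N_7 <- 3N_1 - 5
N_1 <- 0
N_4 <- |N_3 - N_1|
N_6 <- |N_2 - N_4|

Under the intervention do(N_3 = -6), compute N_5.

do(N_3=-6) replaces the equation N_3 <- 2N_1 + 2N_2 + 2 with the constant N_3 = -6.
N_2 = 6 if N_1 >= 2 else 8  [with N_1=0]  = 8
N_4 = |N_3 - N_1|  [with N_3=-6, N_1=0]  = 6
N_5 = min(N_2, N_4) - 5  [with N_2=8, N_4=6]  = 1

1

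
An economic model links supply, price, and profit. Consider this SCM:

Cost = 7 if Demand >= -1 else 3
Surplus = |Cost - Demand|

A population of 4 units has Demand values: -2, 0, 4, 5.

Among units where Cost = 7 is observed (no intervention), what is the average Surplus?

Conditioning on Cost=7 selects the 3 unit(s) with Demand ∈ {0, 4, 5}. Their Surplus values: 7, 3, 2. Mean = 4.

4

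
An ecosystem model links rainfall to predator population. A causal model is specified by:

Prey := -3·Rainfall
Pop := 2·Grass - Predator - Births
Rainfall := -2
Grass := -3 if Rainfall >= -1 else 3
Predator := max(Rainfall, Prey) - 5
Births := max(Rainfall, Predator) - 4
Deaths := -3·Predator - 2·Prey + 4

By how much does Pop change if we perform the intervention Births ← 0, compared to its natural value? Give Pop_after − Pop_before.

-3

Under do(Births=0), the mechanism Births := max(Rainfall, Predator) - 4 is discarded; Births is fixed at 0.
Grass = -3 if Rainfall >= -1 else 3  [with Rainfall=-2]  = 3
Prey = -3·Rainfall  [with Rainfall=-2]  = 6
Predator = max(Rainfall, Prey) - 5  [with Rainfall=-2, Prey=6]  = 1
Pop = 2·Grass - Predator - Births  [with Grass=3, Predator=1, Births=0]  = 5
Without intervention: Grass = -3 if Rainfall >= -1 else 3  [with Rainfall=-2]  = 3; Prey = -3·Rainfall  [with Rainfall=-2]  = 6; Predator = max(Rainfall, Prey) - 5  [with Rainfall=-2, Prey=6]  = 1; Births = max(Rainfall, Predator) - 4  [with Rainfall=-2, Predator=1]  = -3; Pop = 2·Grass - Predator - Births  [with Grass=3, Predator=1, Births=-3]  = 8.
Change = 5 − 8 = -3.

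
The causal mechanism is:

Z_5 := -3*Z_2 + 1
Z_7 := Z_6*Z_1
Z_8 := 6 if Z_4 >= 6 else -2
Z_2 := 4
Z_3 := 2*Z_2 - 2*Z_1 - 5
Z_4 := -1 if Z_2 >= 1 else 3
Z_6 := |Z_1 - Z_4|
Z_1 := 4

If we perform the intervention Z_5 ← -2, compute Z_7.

20

Under do(Z_5=-2), the mechanism Z_5 := -3*Z_2 + 1 is discarded; Z_5 is fixed at -2.
Since Z_7 is not a descendant of the intervened variable, it is unaffected.
Z_4 = -1 if Z_2 >= 1 else 3  [with Z_2=4]  = -1
Z_6 = |Z_1 - Z_4|  [with Z_1=4, Z_4=-1]  = 5
Z_7 = Z_6*Z_1  [with Z_6=5, Z_1=4]  = 20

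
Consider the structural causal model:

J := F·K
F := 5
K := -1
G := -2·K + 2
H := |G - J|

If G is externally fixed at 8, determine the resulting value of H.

Intervening sets G = 8 and removes its equation (G := -2·K + 2).
J = F·K  [with F=5, K=-1]  = -5
H = |G - J|  [with G=8, J=-5]  = 13

13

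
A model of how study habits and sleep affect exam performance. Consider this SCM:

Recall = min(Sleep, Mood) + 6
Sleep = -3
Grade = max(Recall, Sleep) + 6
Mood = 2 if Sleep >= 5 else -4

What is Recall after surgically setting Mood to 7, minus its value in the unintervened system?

1

The intervention breaks the incoming arrows to Mood: Mood = 2 if Sleep >= 5 else -4 no longer applies, and Mood = 7.
Recall = min(Sleep, Mood) + 6  [with Sleep=-3, Mood=7]  = 3
Without intervention: Mood = 2 if Sleep >= 5 else -4  [with Sleep=-3]  = -4; Recall = min(Sleep, Mood) + 6  [with Sleep=-3, Mood=-4]  = 2.
Change = 3 − 2 = 1.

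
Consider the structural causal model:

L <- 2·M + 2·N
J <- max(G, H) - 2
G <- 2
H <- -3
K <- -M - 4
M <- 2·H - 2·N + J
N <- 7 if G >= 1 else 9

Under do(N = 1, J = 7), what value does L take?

The joint intervention fixes N = 1, J = 7, removing each variable's own equation.
M = 2·H - 2·N + J  [with H=-3, N=1, J=7]  = -1
L = 2·M + 2·N  [with M=-1, N=1]  = 0

0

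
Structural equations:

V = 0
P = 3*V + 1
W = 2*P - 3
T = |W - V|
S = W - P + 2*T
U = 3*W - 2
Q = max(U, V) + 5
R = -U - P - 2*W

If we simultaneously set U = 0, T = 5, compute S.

8

Setting U = 0, T = 5 by intervention discards those variables' equations.
P = 3*V + 1  [with V=0]  = 1
W = 2*P - 3  [with P=1]  = -1
S = W - P + 2*T  [with W=-1, P=1, T=5]  = 8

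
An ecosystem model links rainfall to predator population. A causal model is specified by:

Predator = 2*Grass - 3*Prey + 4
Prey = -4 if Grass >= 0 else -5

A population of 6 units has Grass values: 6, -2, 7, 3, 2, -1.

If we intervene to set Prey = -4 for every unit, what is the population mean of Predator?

Under do(Prey=-4), Prey's equation is replaced by Prey=-4 for every unit. Per-unit Predator: 28, 12, 30, 22, 20, 14. Mean = 21.

21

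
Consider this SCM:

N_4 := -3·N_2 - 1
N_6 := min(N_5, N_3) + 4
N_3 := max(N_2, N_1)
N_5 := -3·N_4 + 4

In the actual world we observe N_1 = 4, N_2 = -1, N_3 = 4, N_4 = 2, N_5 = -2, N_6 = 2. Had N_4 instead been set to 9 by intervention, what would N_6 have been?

Under do(N_4=9), the mechanism N_4 := -3·N_2 - 1 is discarded; N_4 is fixed at 9.
N_3 = max(N_2, N_1)  [with N_2=-1, N_1=4]  = 4
N_5 = -3·N_4 + 4  [with N_4=9]  = -23
N_6 = min(N_5, N_3) + 4  [with N_5=-23, N_3=4]  = -19

-19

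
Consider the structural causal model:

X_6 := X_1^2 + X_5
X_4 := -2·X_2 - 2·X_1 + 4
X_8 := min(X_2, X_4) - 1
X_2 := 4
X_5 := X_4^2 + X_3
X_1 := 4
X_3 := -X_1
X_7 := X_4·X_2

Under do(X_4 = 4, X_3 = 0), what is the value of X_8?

3

The joint intervention fixes X_4 = 4, X_3 = 0, removing each variable's own equation.
X_8 = min(X_2, X_4) - 1  [with X_2=4, X_4=4]  = 3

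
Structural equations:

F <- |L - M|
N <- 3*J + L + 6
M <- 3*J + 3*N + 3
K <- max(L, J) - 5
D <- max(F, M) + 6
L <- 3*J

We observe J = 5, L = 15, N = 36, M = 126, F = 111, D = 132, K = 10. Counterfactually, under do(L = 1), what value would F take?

do(L=1) replaces the equation L <- 3*J with the constant L = 1.
N = 3*J + L + 6  [with J=5, L=1]  = 22
M = 3*J + 3*N + 3  [with J=5, N=22]  = 84
F = |L - M|  [with L=1, M=84]  = 83

83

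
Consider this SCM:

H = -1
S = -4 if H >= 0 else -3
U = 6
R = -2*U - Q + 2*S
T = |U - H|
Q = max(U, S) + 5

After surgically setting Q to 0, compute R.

Intervening sets Q = 0 and removes its equation (Q = max(U, S) + 5).
S = -4 if H >= 0 else -3  [with H=-1]  = -3
R = -2*U - Q + 2*S  [with U=6, Q=0, S=-3]  = -18

-18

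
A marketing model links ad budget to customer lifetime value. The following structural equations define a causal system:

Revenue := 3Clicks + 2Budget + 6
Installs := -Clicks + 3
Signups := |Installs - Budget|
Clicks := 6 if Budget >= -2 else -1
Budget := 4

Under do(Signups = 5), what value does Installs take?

-3

Under do(Signups=5), the mechanism Signups := |Installs - Budget| is discarded; Signups is fixed at 5.
Since Installs is not a descendant of the intervened variable, it is unaffected.
Clicks = 6 if Budget >= -2 else -1  [with Budget=4]  = 6
Installs = -Clicks + 3  [with Clicks=6]  = -3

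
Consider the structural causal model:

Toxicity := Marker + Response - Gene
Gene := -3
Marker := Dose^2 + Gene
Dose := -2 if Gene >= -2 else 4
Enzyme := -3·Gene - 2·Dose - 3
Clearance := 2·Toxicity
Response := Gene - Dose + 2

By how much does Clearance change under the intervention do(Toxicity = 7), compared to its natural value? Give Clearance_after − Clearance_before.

-8

Intervening sets Toxicity = 7 and removes its equation (Toxicity := Marker + Response - Gene).
Clearance = 2·Toxicity  [with Toxicity=7]  = 14
Without intervention: Dose = -2 if Gene >= -2 else 4  [with Gene=-3]  = 4; Marker = Dose^2 + Gene  [with Dose=4, Gene=-3]  = 13; Response = Gene - Dose + 2  [with Gene=-3, Dose=4]  = -5; Toxicity = Marker + Response - Gene  [with Marker=13, Response=-5, Gene=-3]  = 11; Clearance = 2·Toxicity  [with Toxicity=11]  = 22.
Change = 14 − 22 = -8.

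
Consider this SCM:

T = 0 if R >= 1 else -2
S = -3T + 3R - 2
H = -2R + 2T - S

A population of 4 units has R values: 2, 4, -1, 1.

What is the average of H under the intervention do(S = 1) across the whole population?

The intervention sets S=1 in all 4 units regardless of R. Recomputing H per unit gives -5, -9, -3, -3; average -5.

-5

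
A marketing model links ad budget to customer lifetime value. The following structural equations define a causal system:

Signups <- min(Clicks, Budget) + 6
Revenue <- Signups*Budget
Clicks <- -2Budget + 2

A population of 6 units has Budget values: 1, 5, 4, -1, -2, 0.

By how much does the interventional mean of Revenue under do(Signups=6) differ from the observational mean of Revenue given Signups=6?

Every unit gets Signups=6 under the intervention. Revenue values become 6, 30, 24, -6, -12, 0; E[Revenue|do(Signups=6)] = 7.
Observing Signups=6 restricts to units where Signups's equation naturally yields 6: Budget ∈ {1, 0}. In that subpopulation Revenue = 6, 0, mean 3.
Difference = 7 − 3 = 4.

4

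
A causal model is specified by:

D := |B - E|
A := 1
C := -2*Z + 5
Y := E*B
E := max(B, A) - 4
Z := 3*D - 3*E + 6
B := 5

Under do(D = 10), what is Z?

Intervening sets D = 10 and removes its equation (D := |B - E|).
E = max(B, A) - 4  [with B=5, A=1]  = 1
Z = 3*D - 3*E + 6  [with D=10, E=1]  = 33

33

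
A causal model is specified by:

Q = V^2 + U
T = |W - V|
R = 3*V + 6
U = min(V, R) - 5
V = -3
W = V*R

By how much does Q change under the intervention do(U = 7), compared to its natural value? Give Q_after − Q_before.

15

The intervention breaks the incoming arrows to U: U = min(V, R) - 5 no longer applies, and U = 7.
Q = V^2 + U  [with V=-3, U=7]  = 16
Without intervention: R = 3*V + 6  [with V=-3]  = -3; U = min(V, R) - 5  [with V=-3, R=-3]  = -8; Q = V^2 + U  [with V=-3, U=-8]  = 1.
Change = 16 − 1 = 15.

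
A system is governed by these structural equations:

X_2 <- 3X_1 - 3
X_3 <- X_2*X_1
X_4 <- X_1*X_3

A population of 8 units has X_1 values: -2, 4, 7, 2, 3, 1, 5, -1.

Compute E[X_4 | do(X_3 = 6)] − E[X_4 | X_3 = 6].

11.25

do(X_3=6) breaks X_3's dependence on X_1. With X_3=6 fixed, X_4 across the units is -12, 24, 42, 12, 18, 6, 30, -6, mean 14.25.
Conditioning on X_3=6 selects the 2 unit(s) with X_1 ∈ {2, -1}. Their X_4 values: 12, -6. Mean = 3.
Difference = 14.25 − 3 = 11.25.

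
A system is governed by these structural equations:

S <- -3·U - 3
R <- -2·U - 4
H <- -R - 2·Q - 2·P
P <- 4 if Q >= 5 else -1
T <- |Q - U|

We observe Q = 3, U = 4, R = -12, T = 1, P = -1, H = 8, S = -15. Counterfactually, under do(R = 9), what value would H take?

-13

The intervention breaks the incoming arrows to R: R <- -2·U - 4 no longer applies, and R = 9.
P = 4 if Q >= 5 else -1  [with Q=3]  = -1
H = -R - 2·Q - 2·P  [with R=9, Q=3, P=-1]  = -13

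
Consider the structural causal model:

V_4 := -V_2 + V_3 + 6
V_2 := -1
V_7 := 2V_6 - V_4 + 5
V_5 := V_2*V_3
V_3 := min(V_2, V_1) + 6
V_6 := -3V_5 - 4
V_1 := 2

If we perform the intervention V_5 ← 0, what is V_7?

Under do(V_5=0), the mechanism V_5 := V_2*V_3 is discarded; V_5 is fixed at 0.
V_3 = min(V_2, V_1) + 6  [with V_2=-1, V_1=2]  = 5
V_4 = -V_2 + V_3 + 6  [with V_2=-1, V_3=5]  = 12
V_6 = -3V_5 - 4  [with V_5=0]  = -4
V_7 = 2V_6 - V_4 + 5  [with V_6=-4, V_4=12]  = -15

-15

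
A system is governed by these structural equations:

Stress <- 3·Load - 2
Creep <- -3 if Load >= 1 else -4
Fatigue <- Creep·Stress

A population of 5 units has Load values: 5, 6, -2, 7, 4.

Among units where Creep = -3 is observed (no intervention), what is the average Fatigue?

Conditioning on Creep=-3 selects the 4 unit(s) with Load ∈ {5, 6, 7, 4}. Their Fatigue values: -39, -48, -57, -30. Mean = -43.5.

-43.5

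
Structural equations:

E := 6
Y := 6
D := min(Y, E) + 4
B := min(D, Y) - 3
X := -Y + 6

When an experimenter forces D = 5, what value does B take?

The intervention breaks the incoming arrows to D: D := min(Y, E) + 4 no longer applies, and D = 5.
B = min(D, Y) - 3  [with D=5, Y=6]  = 2

2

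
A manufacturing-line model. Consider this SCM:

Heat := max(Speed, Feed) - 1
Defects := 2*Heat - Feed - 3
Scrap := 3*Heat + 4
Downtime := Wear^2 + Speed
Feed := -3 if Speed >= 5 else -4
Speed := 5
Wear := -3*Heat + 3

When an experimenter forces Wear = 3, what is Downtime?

The intervention breaks the incoming arrows to Wear: Wear := -3*Heat + 3 no longer applies, and Wear = 3.
Downtime = Wear^2 + Speed  [with Wear=3, Speed=5]  = 14

14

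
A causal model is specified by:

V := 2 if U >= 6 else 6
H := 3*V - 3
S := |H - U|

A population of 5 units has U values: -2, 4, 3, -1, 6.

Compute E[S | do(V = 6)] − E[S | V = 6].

-1

The intervention sets V=6 in all 5 units regardless of U. Recomputing S per unit gives 17, 11, 12, 16, 9; average 13.
Observing V=6 restricts to units where V's equation naturally yields 6: U ∈ {-2, 4, 3, -1}. In that subpopulation S = 17, 11, 12, 16, mean 14.
Difference = 13 − 14 = -1.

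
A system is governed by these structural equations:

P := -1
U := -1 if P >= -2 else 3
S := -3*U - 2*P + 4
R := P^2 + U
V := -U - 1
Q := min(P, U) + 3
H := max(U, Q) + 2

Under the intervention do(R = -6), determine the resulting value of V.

0

Intervening sets R = -6 and removes its equation (R := P^2 + U).
No directed path runs from R to V, so V keeps its natural value.
U = -1 if P >= -2 else 3  [with P=-1]  = -1
V = -U - 1  [with U=-1]  = 0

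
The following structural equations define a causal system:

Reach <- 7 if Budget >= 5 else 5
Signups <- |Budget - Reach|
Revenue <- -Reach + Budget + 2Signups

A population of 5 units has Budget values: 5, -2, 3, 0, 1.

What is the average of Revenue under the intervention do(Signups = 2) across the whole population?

do(Signups=2) breaks Signups's dependence on Budget. With Signups=2 fixed, Revenue across the units is 2, -3, 2, -1, 0, mean 0.

0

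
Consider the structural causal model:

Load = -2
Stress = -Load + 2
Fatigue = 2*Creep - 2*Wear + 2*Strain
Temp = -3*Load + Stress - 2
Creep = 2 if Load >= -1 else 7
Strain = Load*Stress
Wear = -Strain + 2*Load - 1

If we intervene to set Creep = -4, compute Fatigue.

-30

Under do(Creep=-4), the mechanism Creep = 2 if Load >= -1 else 7 is discarded; Creep is fixed at -4.
Stress = -Load + 2  [with Load=-2]  = 4
Strain = Load*Stress  [with Load=-2, Stress=4]  = -8
Wear = -Strain + 2*Load - 1  [with Strain=-8, Load=-2]  = 3
Fatigue = 2*Creep - 2*Wear + 2*Strain  [with Creep=-4, Wear=3, Strain=-8]  = -30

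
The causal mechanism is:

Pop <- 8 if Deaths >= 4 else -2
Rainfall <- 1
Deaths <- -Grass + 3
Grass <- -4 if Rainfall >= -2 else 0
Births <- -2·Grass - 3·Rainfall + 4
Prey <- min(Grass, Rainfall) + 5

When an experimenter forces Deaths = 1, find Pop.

-2

The intervention breaks the incoming arrows to Deaths: Deaths <- -Grass + 3 no longer applies, and Deaths = 1.
Pop = 8 if Deaths >= 4 else -2  [with Deaths=1]  = -2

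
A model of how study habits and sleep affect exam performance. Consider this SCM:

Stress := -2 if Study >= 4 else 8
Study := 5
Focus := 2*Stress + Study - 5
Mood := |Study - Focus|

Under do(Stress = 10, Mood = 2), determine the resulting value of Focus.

20

The joint intervention fixes Stress = 10, Mood = 2, removing each variable's own equation.
Focus = 2*Stress + Study - 5  [with Stress=10, Study=5]  = 20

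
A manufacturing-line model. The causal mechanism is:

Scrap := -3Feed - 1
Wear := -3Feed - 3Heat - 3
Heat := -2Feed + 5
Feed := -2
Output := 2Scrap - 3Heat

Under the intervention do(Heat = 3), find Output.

1

do(Heat=3) replaces the equation Heat := -2Feed + 5 with the constant Heat = 3.
Scrap = -3Feed - 1  [with Feed=-2]  = 5
Output = 2Scrap - 3Heat  [with Scrap=5, Heat=3]  = 1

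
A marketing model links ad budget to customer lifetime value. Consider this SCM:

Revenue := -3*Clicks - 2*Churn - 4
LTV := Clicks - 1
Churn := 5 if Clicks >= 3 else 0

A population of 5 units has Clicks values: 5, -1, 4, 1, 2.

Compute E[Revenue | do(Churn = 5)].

do(Churn=5) breaks Churn's dependence on Clicks. With Churn=5 fixed, Revenue across the units is -29, -11, -26, -17, -20, mean -20.6.

-20.6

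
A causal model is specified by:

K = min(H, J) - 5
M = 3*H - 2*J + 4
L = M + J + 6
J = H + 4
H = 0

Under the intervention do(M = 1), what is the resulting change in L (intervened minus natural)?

5

The intervention breaks the incoming arrows to M: M = 3*H - 2*J + 4 no longer applies, and M = 1.
J = H + 4  [with H=0]  = 4
L = M + J + 6  [with M=1, J=4]  = 11
Without intervention: J = H + 4  [with H=0]  = 4; M = 3*H - 2*J + 4  [with H=0, J=4]  = -4; L = M + J + 6  [with M=-4, J=4]  = 6.
Change = 11 − 6 = 5.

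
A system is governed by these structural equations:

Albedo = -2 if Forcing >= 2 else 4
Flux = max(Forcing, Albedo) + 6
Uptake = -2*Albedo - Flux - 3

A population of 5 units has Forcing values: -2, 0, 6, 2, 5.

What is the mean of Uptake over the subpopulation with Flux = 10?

-21

E[Uptake|Flux=10] averages over only the 2 units with Flux=10 (Forcing = -2, 0): Uptake = -21, -21, mean -21.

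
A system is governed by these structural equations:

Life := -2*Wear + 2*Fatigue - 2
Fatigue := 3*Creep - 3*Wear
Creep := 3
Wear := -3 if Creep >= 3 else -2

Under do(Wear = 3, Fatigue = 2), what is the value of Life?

-4

Setting Wear = 3, Fatigue = 2 by intervention discards those variables' equations.
Life = -2*Wear + 2*Fatigue - 2  [with Wear=3, Fatigue=2]  = -4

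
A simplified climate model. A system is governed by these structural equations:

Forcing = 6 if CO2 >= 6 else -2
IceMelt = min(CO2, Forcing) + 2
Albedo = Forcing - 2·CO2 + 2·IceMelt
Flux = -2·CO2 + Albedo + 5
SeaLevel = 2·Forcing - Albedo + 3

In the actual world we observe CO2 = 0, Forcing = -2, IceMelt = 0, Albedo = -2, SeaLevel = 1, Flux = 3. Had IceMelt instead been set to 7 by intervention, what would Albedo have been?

12

The intervention breaks the incoming arrows to IceMelt: IceMelt = min(CO2, Forcing) + 2 no longer applies, and IceMelt = 7.
Forcing = 6 if CO2 >= 6 else -2  [with CO2=0]  = -2
Albedo = Forcing - 2·CO2 + 2·IceMelt  [with Forcing=-2, CO2=0, IceMelt=7]  = 12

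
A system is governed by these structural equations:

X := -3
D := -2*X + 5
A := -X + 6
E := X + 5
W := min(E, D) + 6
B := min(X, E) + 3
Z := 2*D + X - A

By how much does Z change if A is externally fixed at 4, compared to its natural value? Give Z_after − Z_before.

The intervention breaks the incoming arrows to A: A := -X + 6 no longer applies, and A = 4.
D = -2*X + 5  [with X=-3]  = 11
Z = 2*D + X - A  [with D=11, X=-3, A=4]  = 15
Without intervention: D = -2*X + 5  [with X=-3]  = 11; A = -X + 6  [with X=-3]  = 9; Z = 2*D + X - A  [with D=11, X=-3, A=9]  = 10.
Change = 15 − 10 = 5.

5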